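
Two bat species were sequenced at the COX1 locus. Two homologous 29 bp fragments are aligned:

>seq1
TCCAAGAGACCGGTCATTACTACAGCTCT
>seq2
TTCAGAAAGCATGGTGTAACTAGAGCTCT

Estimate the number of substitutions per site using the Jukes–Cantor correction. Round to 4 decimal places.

The sequences differ at 12 of 29 sites, so p = 12/29 ≈ 0.413793.
d = −(3/4) ln(1 − 4p/3) = −0.75 ln(1 − 0.551724) = −0.75 ln(0.448276)
  = −0.75 × (-0.802346) = 0.601760 substitutions/site.

0.6018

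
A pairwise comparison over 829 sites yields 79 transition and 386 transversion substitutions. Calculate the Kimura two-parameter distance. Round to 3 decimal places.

1.203

P = 79/829 ≈ 0.095296 and Q = 386/829 ≈ 0.465621.
Under the Kimura two-parameter model, d = −½ ln(1 − 2P − Q) − ¼ ln(1 − 2Q).
1 − 2P − Q = 0.343787, giving −½ ln(0.343787) = 0.533866.
1 − 2Q = 0.068758, giving −¼ ln(0.068758) = 0.669291.
d = 0.533866 + 0.669291 = 1.203157.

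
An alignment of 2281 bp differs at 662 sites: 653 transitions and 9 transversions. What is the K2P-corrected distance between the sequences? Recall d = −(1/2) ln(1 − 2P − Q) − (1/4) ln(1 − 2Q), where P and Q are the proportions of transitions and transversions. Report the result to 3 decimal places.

0.432

P = 653/2281 ≈ 0.286278 and Q = 9/2281 ≈ 0.003946.
Under the Kimura two-parameter model, d = −½ ln(1 − 2P − Q) − ¼ ln(1 − 2Q).
1 − 2P − Q = 0.423498, giving −½ ln(0.423498) = 0.429603.
1 − 2Q = 0.992108, giving −¼ ln(0.992108) = 0.001981.
d = 0.429603 + 0.001981 = 0.431584.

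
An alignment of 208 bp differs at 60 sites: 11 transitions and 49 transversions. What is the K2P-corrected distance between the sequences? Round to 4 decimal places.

0.3680

P = 11/208 ≈ 0.052885 and Q = 49/208 ≈ 0.235577.
Under the Kimura two-parameter model, d = −½ ln(1 − 2P − Q) − ¼ ln(1 − 2Q).
1 − 2P − Q = 0.658653, giving −½ ln(0.658653) = 0.208779.
1 − 2Q = 0.528846, giving −¼ ln(0.528846) = 0.159265.
d = 0.208779 + 0.159265 = 0.368044.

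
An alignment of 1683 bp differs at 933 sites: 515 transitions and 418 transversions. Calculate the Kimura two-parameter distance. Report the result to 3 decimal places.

P = 515/1683 ≈ 0.306001 and Q = 418/1683 ≈ 0.248366.
Under the Kimura two-parameter model, d = −½ ln(1 − 2P − Q) − ¼ ln(1 − 2Q).
1 − 2P − Q = 0.139632, giving −½ ln(0.139632) = 0.984372.
1 − 2Q = 0.503268, giving −¼ ln(0.503268) = 0.171658.
d = 0.984372 + 0.171658 = 1.156030.

1.156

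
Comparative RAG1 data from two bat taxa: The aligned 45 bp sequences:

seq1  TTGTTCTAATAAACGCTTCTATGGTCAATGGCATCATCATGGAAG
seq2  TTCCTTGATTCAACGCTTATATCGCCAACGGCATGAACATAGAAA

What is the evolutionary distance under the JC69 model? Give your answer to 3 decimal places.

The sequences differ at 14 of 45 sites, so p = 14/45 ≈ 0.311111.
d = −(3/4) ln(1 − 4p/3) = −0.75 ln(1 − 0.414815) = −0.75 ln(0.585185)
  = −0.75 × (-0.535827) = 0.401870 substitutions/site.

0.402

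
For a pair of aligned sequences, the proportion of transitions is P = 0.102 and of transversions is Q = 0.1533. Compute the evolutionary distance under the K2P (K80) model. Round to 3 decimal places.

Under the Kimura two-parameter model, d = −½ ln(1 − 2P − Q) − ¼ ln(1 − 2Q).
1 − 2P − Q = 0.6427, giving −½ ln(0.6427) = 0.221039.
1 − 2Q = 0.6934, giving −¼ ln(0.6934) = 0.091537.
d = 0.221039 + 0.091537 = 0.312576.

0.313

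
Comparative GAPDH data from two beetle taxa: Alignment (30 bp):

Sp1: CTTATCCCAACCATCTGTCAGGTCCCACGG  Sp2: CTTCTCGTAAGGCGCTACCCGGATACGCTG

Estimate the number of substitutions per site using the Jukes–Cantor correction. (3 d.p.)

0.824

The sequences differ at 15 of 30 sites, so p = 15/30 = 0.5.
d = −(3/4) ln(1 − 4p/3) = −0.75 ln(1 − 0.666667) = −0.75 ln(0.333333)
  = −0.75 × (-1.098613) = 0.823960 substitutions/site.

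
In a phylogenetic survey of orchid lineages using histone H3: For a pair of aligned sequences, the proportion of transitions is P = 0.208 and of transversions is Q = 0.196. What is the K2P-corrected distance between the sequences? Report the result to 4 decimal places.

Under the Kimura two-parameter model, d = −½ ln(1 − 2P − Q) − ¼ ln(1 − 2Q).
1 − 2P − Q = 0.388, giving −½ ln(0.388) = 0.473375.
1 − 2Q = 0.608, giving −¼ ln(0.608) = 0.124395.
d = 0.473375 + 0.124395 = 0.597770.

0.5978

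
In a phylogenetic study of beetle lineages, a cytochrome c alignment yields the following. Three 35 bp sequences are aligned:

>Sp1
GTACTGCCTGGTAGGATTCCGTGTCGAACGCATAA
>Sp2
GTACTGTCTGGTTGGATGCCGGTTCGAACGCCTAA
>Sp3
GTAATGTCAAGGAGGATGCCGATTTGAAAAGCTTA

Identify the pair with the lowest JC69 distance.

Sp1 and Sp2

Sp1–Sp2: 6/35 differ, p = 0.171, d = 0.195.
Sp1–Sp3: 14/35 differ, p = 0.400, d = 0.572.
Sp2–Sp3: 11/35 differ, p = 0.314, d = 0.407.
The smallest distance is between Sp1 and Sp2.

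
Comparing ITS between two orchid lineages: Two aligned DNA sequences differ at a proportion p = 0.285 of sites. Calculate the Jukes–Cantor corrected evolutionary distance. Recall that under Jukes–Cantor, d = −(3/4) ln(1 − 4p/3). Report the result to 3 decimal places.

d = −(3/4) ln(1 − 4p/3) = −0.75 ln(1 − 0.38) = −0.75 ln(0.62)
  = −0.75 × (-0.478036) = 0.358527 substitutions/site.

0.359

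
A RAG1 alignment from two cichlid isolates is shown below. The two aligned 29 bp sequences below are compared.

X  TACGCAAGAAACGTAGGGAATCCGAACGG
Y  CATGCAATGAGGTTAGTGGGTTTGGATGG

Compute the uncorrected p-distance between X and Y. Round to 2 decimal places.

0.48

The sequences differ at 14 of 29 positions.
p = 14/29 = 0.482758… ≈ 0.48 (to 2 d.p.).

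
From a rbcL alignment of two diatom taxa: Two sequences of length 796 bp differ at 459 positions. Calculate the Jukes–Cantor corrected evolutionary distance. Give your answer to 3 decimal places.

p = 459/796 ≈ 0.576633.
d = −(3/4) ln(1 − 4p/3) = −0.75 ln(1 − 0.768844) = −0.75 ln(0.231156)
  = −0.75 × (-1.464662) = 1.098497 substitutions/site.

1.098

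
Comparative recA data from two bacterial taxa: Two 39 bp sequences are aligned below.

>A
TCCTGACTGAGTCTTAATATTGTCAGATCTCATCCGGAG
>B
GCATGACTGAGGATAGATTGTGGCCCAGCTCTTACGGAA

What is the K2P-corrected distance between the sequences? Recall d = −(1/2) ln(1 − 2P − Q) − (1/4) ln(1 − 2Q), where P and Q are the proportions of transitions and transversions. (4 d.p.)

Of 39 sites, 2 differences are transitions and 13 are transversions, so P = 2/39 ≈ 0.051282 and Q = 13/39 ≈ 0.333333.
Under the Kimura two-parameter model, d = −½ ln(1 − 2P − Q) − ¼ ln(1 − 2Q).
1 − 2P − Q = 0.564103, giving −½ ln(0.564103) = 0.286259.
1 − 2Q = 0.333334, giving −¼ ln(0.333334) = 0.274653.
d = 0.286259 + 0.274653 = 0.560912.

0.5609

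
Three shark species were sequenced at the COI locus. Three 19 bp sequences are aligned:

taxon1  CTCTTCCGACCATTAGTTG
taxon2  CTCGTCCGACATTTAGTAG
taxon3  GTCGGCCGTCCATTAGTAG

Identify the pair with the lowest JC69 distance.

taxon1 and taxon2

taxon1–taxon2: 4/19 differ, p = 0.211, d = 0.247.
taxon1–taxon3: 5/19 differ, p = 0.263, d = 0.324.
taxon2–taxon3: 5/19 differ, p = 0.263, d = 0.324.
The smallest distance is between taxon1 and taxon2.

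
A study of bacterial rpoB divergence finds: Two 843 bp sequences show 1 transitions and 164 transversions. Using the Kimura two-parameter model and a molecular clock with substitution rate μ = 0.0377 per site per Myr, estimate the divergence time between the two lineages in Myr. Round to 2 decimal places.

P = 1/843 ≈ 0.001186 and Q = 164/843 ≈ 0.194543.
Under the Kimura two-parameter model, d = −½ ln(1 − 2P − Q) − ¼ ln(1 − 2Q).
1 − 2P − Q = 0.803085, giving −½ ln(0.803085) = 0.109647.
1 − 2Q = 0.610914, giving −¼ ln(0.610914) = 0.123200.
d = 0.109647 + 0.123200 = 0.232847.
Under a molecular clock d = 2μt, so t = d/(2μ) = 0.232847 / (2 × 0.0377) = 3.09 Myr.

3.09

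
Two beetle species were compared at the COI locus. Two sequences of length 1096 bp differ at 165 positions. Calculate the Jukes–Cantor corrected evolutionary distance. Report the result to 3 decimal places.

0.168

p = 165/1096 ≈ 0.150547.
d = −(3/4) ln(1 − 4p/3) = −0.75 ln(1 − 0.200729) = −0.75 ln(0.799271)
  = −0.75 × (-0.224055) = 0.168041 substitutions/site.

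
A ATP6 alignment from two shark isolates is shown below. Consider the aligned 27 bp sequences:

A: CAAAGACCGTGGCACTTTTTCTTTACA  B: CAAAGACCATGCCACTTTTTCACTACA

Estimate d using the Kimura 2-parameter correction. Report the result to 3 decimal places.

Of 27 sites, 2 differences are transitions and 2 are transversions, so P = 2/27 ≈ 0.074074 and Q = 2/27 ≈ 0.074074.
Under the Kimura two-parameter model, d = −½ ln(1 − 2P − Q) − ¼ ln(1 − 2Q).
1 − 2P − Q = 0.777778, giving −½ ln(0.777778) = 0.125657.
1 − 2Q = 0.851852, giving −¼ ln(0.851852) = 0.040086.
d = 0.125657 + 0.040086 = 0.165743.

0.166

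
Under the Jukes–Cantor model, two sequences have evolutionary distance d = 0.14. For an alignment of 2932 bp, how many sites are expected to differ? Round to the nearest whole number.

374

Invert JC69: p = (3/4)(1 − e^(−4d/3)) = 0.75 × (1 − e^(-0.186667)) = 0.75 × (1 − 0.829720) = 0.127710.
Expected differing sites = pL ≈ 0.127710 × 2932 = 374.44572 ≈ 374.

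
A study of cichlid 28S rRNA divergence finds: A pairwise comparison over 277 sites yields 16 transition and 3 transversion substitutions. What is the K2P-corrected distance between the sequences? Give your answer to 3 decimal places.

P = 16/277 ≈ 0.057762 and Q = 3/277 ≈ 0.01083.
Under the Kimura two-parameter model, d = −½ ln(1 − 2P − Q) − ¼ ln(1 − 2Q).
1 − 2P − Q = 0.873646, giving −½ ln(0.873646) = 0.067540.
1 − 2Q = 0.97834, giving −¼ ln(0.97834) = 0.005475.
d = 0.067540 + 0.005475 = 0.073015.

0.073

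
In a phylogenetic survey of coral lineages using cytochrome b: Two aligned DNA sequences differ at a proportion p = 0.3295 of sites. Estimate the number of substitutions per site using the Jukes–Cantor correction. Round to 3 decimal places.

0.434

d = −(3/4) ln(1 − 4p/3) = −0.75 ln(1 − 0.439333) = −0.75 ln(0.560667)
  = −0.75 × (-0.578628) = 0.433971 substitutions/site.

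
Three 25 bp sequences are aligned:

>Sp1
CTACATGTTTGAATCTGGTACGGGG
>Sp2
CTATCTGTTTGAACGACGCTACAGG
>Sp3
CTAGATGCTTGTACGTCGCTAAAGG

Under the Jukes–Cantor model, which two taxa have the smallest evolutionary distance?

Sp1–Sp2: 11/25 differ, p = 0.440, d = 0.663.
Sp1–Sp3: 11/25 differ, p = 0.440, d = 0.663.
Sp2–Sp3: 6/25 differ, p = 0.240, d = 0.289.
The smallest distance is between Sp2 and Sp3.

Sp2 and Sp3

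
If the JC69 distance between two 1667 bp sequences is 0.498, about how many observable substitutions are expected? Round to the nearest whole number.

607

Invert JC69: p = (3/4)(1 − e^(−4d/3)) = 0.75 × (1 − e^(-0.664)) = 0.75 × (1 − 0.514788) = 0.363909.
Expected differing sites = pL ≈ 0.363909 × 1667 = 606.636303 ≈ 607.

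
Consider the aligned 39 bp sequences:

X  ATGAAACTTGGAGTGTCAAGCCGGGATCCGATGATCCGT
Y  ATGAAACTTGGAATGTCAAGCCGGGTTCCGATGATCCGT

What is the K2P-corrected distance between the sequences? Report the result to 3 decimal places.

Of 39 sites, 1 differences are transitions and 1 are transversions, so P = 1/39 ≈ 0.025641 and Q = 1/39 ≈ 0.025641.
Under the Kimura two-parameter model, d = −½ ln(1 − 2P − Q) − ¼ ln(1 − 2Q).
1 − 2P − Q = 0.923077, giving −½ ln(0.923077) = 0.040021.
1 − 2Q = 0.948718, giving −¼ ln(0.948718) = 0.013161.
d = 0.040021 + 0.013161 = 0.053182.

0.053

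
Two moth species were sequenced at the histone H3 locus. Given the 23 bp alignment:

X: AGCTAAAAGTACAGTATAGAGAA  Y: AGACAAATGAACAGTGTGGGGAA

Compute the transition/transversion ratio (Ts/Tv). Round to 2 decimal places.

1.33

Transitions are A↔G and C↔T; transversions are all other mismatches.
Transitions: 4. Transversions: 3.
R = 4/3 = 1.333333… ≈ 1.33 (to 2 d.p.).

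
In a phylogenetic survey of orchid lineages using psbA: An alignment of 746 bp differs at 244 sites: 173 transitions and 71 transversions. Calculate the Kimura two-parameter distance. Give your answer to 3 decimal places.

0.462

P = 173/746 ≈ 0.231903 and Q = 71/746 ≈ 0.095174.
Under the Kimura two-parameter model, d = −½ ln(1 − 2P − Q) − ¼ ln(1 − 2Q).
1 − 2P − Q = 0.44102, giving −½ ln(0.44102) = 0.409333.
1 − 2Q = 0.809652, giving −¼ ln(0.809652) = 0.052788.
d = 0.409333 + 0.052788 = 0.462121.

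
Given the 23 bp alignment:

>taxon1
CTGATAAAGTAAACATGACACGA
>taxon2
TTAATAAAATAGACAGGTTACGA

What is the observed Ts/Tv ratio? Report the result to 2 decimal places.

2.50

Transitions are A↔G and C↔T; transversions are all other mismatches.
Transitions: 5. Transversions: 2.
R = 5/2 = 2.50.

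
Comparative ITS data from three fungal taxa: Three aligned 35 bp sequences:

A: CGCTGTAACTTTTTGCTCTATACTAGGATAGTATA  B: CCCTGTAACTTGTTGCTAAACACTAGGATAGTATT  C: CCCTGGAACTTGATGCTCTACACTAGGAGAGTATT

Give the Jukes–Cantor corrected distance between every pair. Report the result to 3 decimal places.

A–B: 6/35 sites differ → p ≈ 0.171429, d = −0.75 ln(1 − 0.228572) = 0.194634 ≈ 0.195.
A–C: 7/35 sites differ → p = 0.2, d = −0.75 ln(1 − 0.266667) = 0.232617 ≈ 0.233.
B–C: 5/35 sites differ → p ≈ 0.142857, d = −0.75 ln(1 − 0.190476) = 0.158482 ≈ 0.158.

d(A,B) = 0.195, d(A,C) = 0.233, d(B,C) = 0.158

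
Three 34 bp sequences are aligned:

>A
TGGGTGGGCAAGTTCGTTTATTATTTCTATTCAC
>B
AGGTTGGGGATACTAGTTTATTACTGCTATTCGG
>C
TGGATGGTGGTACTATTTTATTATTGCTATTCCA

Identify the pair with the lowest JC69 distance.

B and C

A–B: 11/34 differ, p = 0.324, d = 0.423.
A–C: 12/34 differ, p = 0.353, d = 0.477.
B–C: 8/34 differ, p = 0.235, d = 0.282.
The smallest distance is between B and C.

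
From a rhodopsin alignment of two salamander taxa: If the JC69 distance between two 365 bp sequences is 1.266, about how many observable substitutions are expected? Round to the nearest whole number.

Invert JC69: p = (3/4)(1 − e^(−4d/3)) = 0.75 × (1 − e^(-1.688)) = 0.75 × (1 − 0.184889) = 0.611333.
Expected differing sites = pL ≈ 0.611333 × 365 = 223.136545 ≈ 223.

223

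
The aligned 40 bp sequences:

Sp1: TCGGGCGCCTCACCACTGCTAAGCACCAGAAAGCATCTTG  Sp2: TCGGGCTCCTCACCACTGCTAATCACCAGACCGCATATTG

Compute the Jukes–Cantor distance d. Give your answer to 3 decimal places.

0.137

The sequences differ at 5 of 40 sites (7, 23, 31, 32, 37), so p = 5/40 = 0.125.
d = −(3/4) ln(1 − 4p/3) = −0.75 ln(1 − 0.166667) = −0.75 ln(0.833333)
  = −0.75 × (-0.182322) = 0.136742 substitutions/site.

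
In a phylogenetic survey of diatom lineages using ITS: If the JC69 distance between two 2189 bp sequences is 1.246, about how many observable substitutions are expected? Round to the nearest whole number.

Invert JC69: p = (3/4)(1 − e^(−4d/3)) = 0.75 × (1 − e^(-1.661333)) = 0.75 × (1 − 0.189886) = 0.607586.
Expected differing sites = pL ≈ 0.607586 × 2189 = 1330.005754 ≈ 1330.

1330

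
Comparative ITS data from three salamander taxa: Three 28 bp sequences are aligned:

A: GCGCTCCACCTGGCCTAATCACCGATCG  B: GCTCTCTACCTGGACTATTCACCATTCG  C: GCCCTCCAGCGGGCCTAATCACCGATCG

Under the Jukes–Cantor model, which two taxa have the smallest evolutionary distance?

A–B: 6/28 differ, p = 0.214, d = 0.252.
A–C: 3/28 differ, p = 0.107, d = 0.116.
B–C: 8/28 differ, p = 0.286, d = 0.360.
The smallest distance is between A and C.

A and C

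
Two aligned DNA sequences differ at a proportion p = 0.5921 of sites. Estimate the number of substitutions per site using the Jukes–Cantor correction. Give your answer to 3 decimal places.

d = −(3/4) ln(1 − 4p/3) = −0.75 ln(1 − 0.789467) = −0.75 ln(0.210533)
  = −0.75 × (-1.558113) = 1.168585 substitutions/site.

1.169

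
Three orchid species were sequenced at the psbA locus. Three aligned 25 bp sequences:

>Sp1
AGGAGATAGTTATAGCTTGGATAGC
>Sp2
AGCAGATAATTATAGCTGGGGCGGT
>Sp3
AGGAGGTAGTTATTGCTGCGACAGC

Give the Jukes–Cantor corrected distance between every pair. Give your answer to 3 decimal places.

Sp1–Sp2: 7/25 sites differ → p = 0.28, d = −0.75 ln(1 − 0.373333) = 0.350505 ≈ 0.351.
Sp1–Sp3: 5/25 sites differ → p = 0.2, d = −0.75 ln(1 − 0.266667) = 0.232617 ≈ 0.233.
Sp2–Sp3: 8/25 sites differ → p = 0.32, d = −0.75 ln(1 − 0.426667) = 0.417216 ≈ 0.417.

d(Sp1,Sp2) = 0.351, d(Sp1,Sp3) = 0.233, d(Sp2,Sp3) = 0.417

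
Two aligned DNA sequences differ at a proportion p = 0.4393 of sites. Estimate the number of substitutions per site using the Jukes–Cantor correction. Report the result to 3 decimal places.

d = −(3/4) ln(1 − 4p/3) = −0.75 ln(1 − 0.585733) = −0.75 ln(0.414267)
  = −0.75 × (-0.881245) = 0.660934 substitutions/site.

0.661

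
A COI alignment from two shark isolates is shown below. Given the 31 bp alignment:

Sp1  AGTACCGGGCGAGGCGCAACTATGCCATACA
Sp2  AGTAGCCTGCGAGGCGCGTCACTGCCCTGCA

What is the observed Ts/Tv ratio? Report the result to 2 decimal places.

0.29

Transitions are A↔G and C↔T; transversions are all other mismatches.
Transitions: 2. Transversions: 7.
R = 2/7 = 0.285714… ≈ 0.29 (to 2 d.p.).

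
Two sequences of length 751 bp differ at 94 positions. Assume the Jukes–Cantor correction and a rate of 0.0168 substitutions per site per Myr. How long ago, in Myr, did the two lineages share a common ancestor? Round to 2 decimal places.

p = 94/751 ≈ 0.125166.
d = −(3/4) ln(1 − 4p/3) = −0.75 ln(1 − 0.166888) = −0.75 ln(0.833112)
  = −0.75 × (-0.182587) = 0.136940 substitutions/site.
Under a molecular clock d = 2μt, so t = d/(2μ) = 0.136940 / (2 × 0.0168) = 4.08 Myr.

4.08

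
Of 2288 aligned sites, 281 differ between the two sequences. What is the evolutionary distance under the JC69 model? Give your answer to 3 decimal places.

0.134

p = 281/2288 ≈ 0.122815.
d = −(3/4) ln(1 − 4p/3) = −0.75 ln(1 − 0.163753) = −0.75 ln(0.836247)
  = −0.75 × (-0.178831) = 0.134123 substitutions/site.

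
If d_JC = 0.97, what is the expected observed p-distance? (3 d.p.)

p = (3/4)(1 − e^(−4d/3)) = 0.75 × (1 − e^(-1.293333)) = 0.75 × (1 − 0.274355) = 0.544234.

0.544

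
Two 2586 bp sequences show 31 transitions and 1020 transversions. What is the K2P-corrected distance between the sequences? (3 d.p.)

0.660

P = 31/2586 ≈ 0.011988 and Q = 1020/2586 ≈ 0.394432.
Under the Kimura two-parameter model, d = −½ ln(1 − 2P − Q) − ¼ ln(1 − 2Q).
1 − 2P − Q = 0.581592, giving −½ ln(0.581592) = 0.270993.
1 − 2Q = 0.211136, giving −¼ ln(0.211136) = 0.388813.
d = 0.270993 + 0.388813 = 0.659806.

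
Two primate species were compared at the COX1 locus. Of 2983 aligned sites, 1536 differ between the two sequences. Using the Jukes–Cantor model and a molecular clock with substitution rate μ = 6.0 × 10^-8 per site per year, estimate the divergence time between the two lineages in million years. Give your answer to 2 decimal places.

7.25

p = 1536/2983 ≈ 0.514918.
d = −(3/4) ln(1 − 4p/3) = −0.75 ln(1 − 0.686557) = −0.75 ln(0.313443)
  = −0.75 × (-1.160138) = 0.870104 substitutions/site.
Under a molecular clock d = 2μt, so t = d/(2μ) = 0.870104 / (2 × 6.0 × 10^-8) = 7.25 million years.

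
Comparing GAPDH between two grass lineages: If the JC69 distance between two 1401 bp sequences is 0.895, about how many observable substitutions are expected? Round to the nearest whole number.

Invert JC69: p = (3/4)(1 − e^(−4d/3)) = 0.75 × (1 − e^(-1.193333)) = 0.75 × (1 − 0.303209) = 0.522593.
Expected differing sites = pL ≈ 0.522593 × 1401 = 732.152793 ≈ 732.

732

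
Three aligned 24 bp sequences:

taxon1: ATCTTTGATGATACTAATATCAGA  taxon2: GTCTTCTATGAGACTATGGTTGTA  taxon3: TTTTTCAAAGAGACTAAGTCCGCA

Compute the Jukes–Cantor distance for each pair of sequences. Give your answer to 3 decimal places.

taxon1–taxon2: 10/24 sites differ → p ≈ 0.416667, d = −0.75 ln(1 − 0.555556) = 0.608198 ≈ 0.608.
taxon1–taxon3: 11/24 sites differ → p ≈ 0.458333, d = −0.75 ln(1 − 0.611111) = 0.708346 ≈ 0.708.
taxon2–taxon3: 9/24 sites differ → p = 0.375, d = −0.75 ln(1 − 0.5) = 0.519860 ≈ 0.520.

d(taxon1,taxon2) = 0.608, d(taxon1,taxon3) = 0.708, d(taxon2,taxon3) = 0.520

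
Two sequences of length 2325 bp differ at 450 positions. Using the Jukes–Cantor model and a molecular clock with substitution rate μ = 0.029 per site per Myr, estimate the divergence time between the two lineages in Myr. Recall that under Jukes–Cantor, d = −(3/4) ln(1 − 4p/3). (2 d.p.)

3.86

p = 450/2325 ≈ 0.193548.
d = −(3/4) ln(1 − 4p/3) = −0.75 ln(1 − 0.258064) = −0.75 ln(0.741936)
  = −0.75 × (-0.298492) = 0.223869 substitutions/site.
Under a molecular clock d = 2μt, so t = d/(2μ) = 0.223869 / (2 × 0.029) = 3.86 Myr.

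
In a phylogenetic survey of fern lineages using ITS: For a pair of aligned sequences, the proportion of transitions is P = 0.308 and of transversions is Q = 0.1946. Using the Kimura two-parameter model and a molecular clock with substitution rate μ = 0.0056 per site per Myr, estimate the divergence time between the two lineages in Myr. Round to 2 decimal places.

85.29

Under the Kimura two-parameter model, d = −½ ln(1 − 2P − Q) − ¼ ln(1 − 2Q).
1 − 2P − Q = 0.1894, giving −½ ln(0.1894) = 0.831947.
1 − 2Q = 0.6108, giving −¼ ln(0.6108) = 0.123246.
d = 0.831947 + 0.123246 = 0.955193.
Under a molecular clock d = 2μt, so t = d/(2μ) = 0.955193 / (2 × 0.0056) = 85.29 Myr.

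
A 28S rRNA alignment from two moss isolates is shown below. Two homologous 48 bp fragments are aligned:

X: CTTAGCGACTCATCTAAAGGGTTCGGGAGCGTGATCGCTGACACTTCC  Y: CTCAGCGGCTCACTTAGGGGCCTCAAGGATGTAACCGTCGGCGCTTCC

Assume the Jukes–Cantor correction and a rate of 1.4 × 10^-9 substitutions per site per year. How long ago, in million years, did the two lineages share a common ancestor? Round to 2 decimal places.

The sequences differ at 19 of 48 sites, so p = 19/48 ≈ 0.395833.
d = −(3/4) ln(1 − 4p/3) = −0.75 ln(1 − 0.527777) = −0.75 ln(0.472223)
  = −0.75 × (-0.750304) = 0.562728 substitutions/site.
Under a molecular clock d = 2μt, so t = d/(2μ) = 0.562728 / (2 × 1.4 × 10^-9) = 200.97 million years.

200.97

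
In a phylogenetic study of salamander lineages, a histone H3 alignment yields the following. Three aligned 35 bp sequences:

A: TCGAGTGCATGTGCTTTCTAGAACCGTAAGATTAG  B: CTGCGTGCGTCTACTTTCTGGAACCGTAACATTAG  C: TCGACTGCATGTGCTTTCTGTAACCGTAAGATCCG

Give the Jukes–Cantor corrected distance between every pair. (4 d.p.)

A–B: 8/35 sites differ → p ≈ 0.228571, d = −0.75 ln(1 − 0.304761) = 0.272625 ≈ 0.2726.
A–C: 5/35 sites differ → p ≈ 0.142857, d = −0.75 ln(1 − 0.190476) = 0.158482 ≈ 0.1585.
B–C: 11/35 sites differ → p ≈ 0.314286, d = −0.75 ln(1 − 0.419048) = 0.407315 ≈ 0.4073.

d(A,B) = 0.2726, d(A,C) = 0.1585, d(B,C) = 0.4073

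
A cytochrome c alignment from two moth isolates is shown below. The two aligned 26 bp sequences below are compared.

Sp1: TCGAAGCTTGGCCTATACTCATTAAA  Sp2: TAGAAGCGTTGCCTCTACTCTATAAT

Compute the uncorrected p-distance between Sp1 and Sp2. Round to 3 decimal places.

0.269

The sequences differ at 7 of 26 positions (sites 2, 8, 10, 15, 21, 22, 26).
p = 7/26 = 0.269230… ≈ 0.269 (to 3 d.p.).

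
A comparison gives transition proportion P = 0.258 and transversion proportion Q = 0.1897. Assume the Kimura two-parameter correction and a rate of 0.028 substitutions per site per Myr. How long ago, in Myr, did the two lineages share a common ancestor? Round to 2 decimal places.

13.05

Under the Kimura two-parameter model, d = −½ ln(1 − 2P − Q) − ¼ ln(1 − 2Q).
1 − 2P − Q = 0.2943, giving −½ ln(0.2943) = 0.611578.
1 − 2Q = 0.6206, giving −¼ ln(0.6206) = 0.119267.
d = 0.611578 + 0.119267 = 0.730845.
Under a molecular clock d = 2μt, so t = d/(2μ) = 0.730845 / (2 × 0.028) = 13.05 Myr.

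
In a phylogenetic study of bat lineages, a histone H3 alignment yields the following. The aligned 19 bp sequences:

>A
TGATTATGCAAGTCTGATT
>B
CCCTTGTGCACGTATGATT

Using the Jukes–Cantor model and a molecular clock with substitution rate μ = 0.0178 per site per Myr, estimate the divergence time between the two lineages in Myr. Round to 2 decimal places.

The sequences differ at 6 of 19 sites (1, 2, 3, 6, 11, 14), so p = 6/19 ≈ 0.315789.
d = −(3/4) ln(1 − 4p/3) = −0.75 ln(1 − 0.421052) = −0.75 ln(0.578948)
  = −0.75 × (-0.546543) = 0.409907 substitutions/site.
Under a molecular clock d = 2μt, so t = d/(2μ) = 0.409907 / (2 × 0.0178) = 11.51 Myr.

11.51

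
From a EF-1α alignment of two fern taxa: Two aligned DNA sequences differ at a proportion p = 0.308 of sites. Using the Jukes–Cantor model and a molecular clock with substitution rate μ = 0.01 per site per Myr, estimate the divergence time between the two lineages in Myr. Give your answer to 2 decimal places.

d = −(3/4) ln(1 − 4p/3) = −0.75 ln(1 − 0.410667) = −0.75 ln(0.589333)
  = −0.75 × (-0.528764) = 0.396573 substitutions/site.
Under a molecular clock d = 2μt, so t = d/(2μ) = 0.396573 / (2 × 0.01) = 19.83 Myr.

19.83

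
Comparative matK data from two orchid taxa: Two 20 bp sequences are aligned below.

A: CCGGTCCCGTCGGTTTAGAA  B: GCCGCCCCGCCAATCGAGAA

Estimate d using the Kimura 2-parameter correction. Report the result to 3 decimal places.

0.614

Of 20 sites, 5 differences are transitions and 3 are transversions, so P = 5/20 = 0.25 and Q = 3/20 = 0.15.
Under the Kimura two-parameter model, d = −½ ln(1 − 2P − Q) − ¼ ln(1 − 2Q).
1 − 2P − Q = 0.35, giving −½ ln(0.35) = 0.524911.
1 − 2Q = 0.7, giving −¼ ln(0.7) = 0.089169.
d = 0.524911 + 0.089169 = 0.614080.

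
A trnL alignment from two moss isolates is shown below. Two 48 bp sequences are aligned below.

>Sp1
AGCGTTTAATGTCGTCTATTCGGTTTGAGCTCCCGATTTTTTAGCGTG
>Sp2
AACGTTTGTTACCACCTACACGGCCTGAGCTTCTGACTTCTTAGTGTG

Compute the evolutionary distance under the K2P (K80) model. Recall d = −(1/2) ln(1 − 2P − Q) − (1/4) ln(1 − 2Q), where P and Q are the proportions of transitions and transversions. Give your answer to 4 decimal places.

Of 48 sites, 14 differences are transitions and 2 are transversions, so P = 14/48 ≈ 0.291667 and Q = 2/48 ≈ 0.041667.
Under the Kimura two-parameter model, d = −½ ln(1 − 2P − Q) − ¼ ln(1 − 2Q).
1 − 2P − Q = 0.374999, giving −½ ln(0.374999) = 0.490416.
1 − 2Q = 0.916666, giving −¼ ln(0.916666) = 0.021753.
d = 0.490416 + 0.021753 = 0.512169.

0.5122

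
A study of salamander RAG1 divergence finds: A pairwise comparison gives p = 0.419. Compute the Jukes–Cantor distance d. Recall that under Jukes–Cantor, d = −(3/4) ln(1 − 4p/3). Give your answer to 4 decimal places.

d = −(3/4) ln(1 − 4p/3) = −0.75 ln(1 − 0.558667) = −0.75 ln(0.441333)
  = −0.75 × (-0.817956) = 0.613467 substitutions/site.

0.6135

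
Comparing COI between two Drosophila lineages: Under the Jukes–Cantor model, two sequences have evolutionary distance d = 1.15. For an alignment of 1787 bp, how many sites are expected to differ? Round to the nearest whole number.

1051

Invert JC69: p = (3/4)(1 − e^(−4d/3)) = 0.75 × (1 − e^(-1.533333)) = 0.75 × (1 − 0.215815) = 0.588139.
Expected differing sites = pL ≈ 0.588139 × 1787 = 1051.004393 ≈ 1051.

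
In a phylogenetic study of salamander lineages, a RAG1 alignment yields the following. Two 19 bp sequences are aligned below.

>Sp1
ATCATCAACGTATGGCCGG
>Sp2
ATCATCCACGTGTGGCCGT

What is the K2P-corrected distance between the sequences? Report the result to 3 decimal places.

Of 19 sites, 1 differences are transitions and 2 are transversions, so P = 1/19 ≈ 0.052632 and Q = 2/19 ≈ 0.105263.
Under the Kimura two-parameter model, d = −½ ln(1 − 2P − Q) − ¼ ln(1 − 2Q).
1 − 2P − Q = 0.789473, giving −½ ln(0.789473) = 0.118195.
1 − 2Q = 0.789474, giving −¼ ln(0.789474) = 0.059097.
d = 0.118195 + 0.059097 = 0.177292.

0.177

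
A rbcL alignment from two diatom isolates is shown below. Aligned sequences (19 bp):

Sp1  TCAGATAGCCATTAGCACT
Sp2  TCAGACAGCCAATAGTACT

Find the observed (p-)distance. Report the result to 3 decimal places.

0.158

The sequences differ at 3 of 19 positions (sites 6, 12, 16).
p = 3/19 = 0.157894… ≈ 0.158 (to 3 d.p.).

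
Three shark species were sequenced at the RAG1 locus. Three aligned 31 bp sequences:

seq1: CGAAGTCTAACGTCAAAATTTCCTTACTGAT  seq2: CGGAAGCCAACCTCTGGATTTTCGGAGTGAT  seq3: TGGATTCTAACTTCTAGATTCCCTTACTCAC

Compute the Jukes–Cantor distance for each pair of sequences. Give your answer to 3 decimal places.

d(seq1,seq2) = 0.544, d(seq1,seq3) = 0.367, d(seq2,seq3) = 0.614

seq1–seq2: 12/31 sites differ → p ≈ 0.387097, d = −0.75 ln(1 − 0.516129) = 0.544453 ≈ 0.544.
seq1–seq3: 9/31 sites differ → p ≈ 0.290323, d = −0.75 ln(1 − 0.387097) = 0.367161 ≈ 0.367.
seq2–seq3: 13/31 sites differ → p ≈ 0.419355, d = −0.75 ln(1 − 0.55914) = 0.614271 ≈ 0.614.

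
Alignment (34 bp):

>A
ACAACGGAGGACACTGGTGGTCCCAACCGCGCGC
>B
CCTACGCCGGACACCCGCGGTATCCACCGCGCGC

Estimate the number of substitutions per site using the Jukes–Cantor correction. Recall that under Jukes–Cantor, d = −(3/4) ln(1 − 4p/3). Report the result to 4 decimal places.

0.3734

The sequences differ at 10 of 34 sites (1, 3, 7, 8, 15, 16, 18, 22, 23, 25), so p = 10/34 ≈ 0.294118.
d = −(3/4) ln(1 − 4p/3) = −0.75 ln(1 − 0.392157) = −0.75 ln(0.607843)
  = −0.75 × (-0.497839) = 0.373379 substitutions/site.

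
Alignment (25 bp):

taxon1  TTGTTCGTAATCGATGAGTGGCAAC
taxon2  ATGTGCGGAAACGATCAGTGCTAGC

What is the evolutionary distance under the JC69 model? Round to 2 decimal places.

0.42

The sequences differ at 8 of 25 sites (1, 5, 8, 11, 16, 21, 22, 24), so p = 8/25 = 0.32.
d = −(3/4) ln(1 − 4p/3) = −0.75 ln(1 − 0.426667) = −0.75 ln(0.573333)
  = −0.75 × (-0.556289) = 0.417217 substitutions/site.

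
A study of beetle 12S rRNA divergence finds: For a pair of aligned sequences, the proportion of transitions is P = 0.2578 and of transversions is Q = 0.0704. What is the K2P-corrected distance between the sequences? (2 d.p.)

Under the Kimura two-parameter model, d = −½ ln(1 − 2P − Q) − ¼ ln(1 − 2Q).
1 − 2P − Q = 0.414, giving −½ ln(0.414) = 0.440945.
1 − 2Q = 0.8592, giving −¼ ln(0.8592) = 0.037938.
d = 0.440945 + 0.037938 = 0.478883.

0.48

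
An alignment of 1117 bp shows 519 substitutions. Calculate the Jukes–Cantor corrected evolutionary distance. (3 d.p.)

0.725

p = 519/1117 ≈ 0.464637.
d = −(3/4) ln(1 − 4p/3) = −0.75 ln(1 − 0.619516) = −0.75 ln(0.380484)
  = −0.75 × (-0.966311) = 0.724733 substitutions/site.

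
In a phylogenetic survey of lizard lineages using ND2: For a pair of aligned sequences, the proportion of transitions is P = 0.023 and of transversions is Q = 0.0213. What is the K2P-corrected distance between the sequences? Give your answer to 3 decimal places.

Under the Kimura two-parameter model, d = −½ ln(1 − 2P − Q) − ¼ ln(1 − 2Q).
1 − 2P − Q = 0.9327, giving −½ ln(0.9327) = 0.034836.
1 − 2Q = 0.9574, giving −¼ ln(0.9574) = 0.010884.
d = 0.034836 + 0.010884 = 0.045720.

0.046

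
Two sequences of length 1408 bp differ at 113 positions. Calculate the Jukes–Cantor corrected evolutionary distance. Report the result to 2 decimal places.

0.08

p = 113/1408 ≈ 0.080256.
d = −(3/4) ln(1 − 4p/3) = −0.75 ln(1 − 0.107008) = −0.75 ln(0.892992)
  = −0.75 × (-0.113178) = 0.084884 substitutions/site.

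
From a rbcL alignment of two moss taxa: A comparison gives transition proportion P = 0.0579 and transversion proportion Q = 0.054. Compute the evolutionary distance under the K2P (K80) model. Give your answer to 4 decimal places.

0.1216

Under the Kimura two-parameter model, d = −½ ln(1 − 2P − Q) − ¼ ln(1 − 2Q).
1 − 2P − Q = 0.8302, giving −½ ln(0.8302) = 0.093044.
1 − 2Q = 0.892, giving −¼ ln(0.892) = 0.028572.
d = 0.093044 + 0.028572 = 0.121616.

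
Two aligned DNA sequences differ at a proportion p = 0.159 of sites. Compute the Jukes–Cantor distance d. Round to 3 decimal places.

d = −(3/4) ln(1 − 4p/3) = −0.75 ln(1 − 0.212) = −0.75 ln(0.788)
  = −0.75 × (-0.238257) = 0.178693 substitutions/site.

0.179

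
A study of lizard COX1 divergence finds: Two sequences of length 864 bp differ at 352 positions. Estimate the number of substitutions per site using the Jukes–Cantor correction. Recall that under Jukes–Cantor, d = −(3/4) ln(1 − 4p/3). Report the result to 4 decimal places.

0.5876

p = 352/864 ≈ 0.407407.
d = −(3/4) ln(1 − 4p/3) = −0.75 ln(1 − 0.543209) = −0.75 ln(0.456791)
  = −0.75 × (-0.783529) = 0.587647 substitutions/site.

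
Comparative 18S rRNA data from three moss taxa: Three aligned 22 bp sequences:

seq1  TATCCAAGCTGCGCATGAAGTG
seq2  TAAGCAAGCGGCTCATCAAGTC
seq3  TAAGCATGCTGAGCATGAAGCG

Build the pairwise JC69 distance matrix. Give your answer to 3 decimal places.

seq1–seq2: 6/22 sites differ → p ≈ 0.272727, d = −0.75 ln(1 − 0.363636) = 0.338988 ≈ 0.339.
seq1–seq3: 5/22 sites differ → p ≈ 0.227273, d = −0.75 ln(1 − 0.303031) = 0.270761 ≈ 0.271.
seq2–seq3: 7/22 sites differ → p ≈ 0.318182, d = −0.75 ln(1 − 0.424243) = 0.414052 ≈ 0.414.

d(seq1,seq2) = 0.339, d(seq1,seq3) = 0.271, d(seq2,seq3) = 0.414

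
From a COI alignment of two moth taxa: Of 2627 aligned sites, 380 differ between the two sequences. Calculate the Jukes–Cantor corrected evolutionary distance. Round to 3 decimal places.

0.161

p = 380/2627 ≈ 0.144652.
d = −(3/4) ln(1 − 4p/3) = −0.75 ln(1 − 0.192869) = −0.75 ln(0.807131)
  = −0.75 × (-0.214269) = 0.160702 substitutions/site.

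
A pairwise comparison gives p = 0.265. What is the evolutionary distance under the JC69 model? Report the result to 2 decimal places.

0.33

d = −(3/4) ln(1 − 4p/3) = −0.75 ln(1 − 0.353333) = −0.75 ln(0.646667)
  = −0.75 × (-0.435924) = 0.326943 substitutions/site.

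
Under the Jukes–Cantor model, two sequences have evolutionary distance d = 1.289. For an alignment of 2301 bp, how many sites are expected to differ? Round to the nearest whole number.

Invert JC69: p = (3/4)(1 − e^(−4d/3)) = 0.75 × (1 − e^(-1.718667)) = 0.75 × (1 − 0.179305) = 0.615521.
Expected differing sites = pL ≈ 0.615521 × 2301 = 1416.313821 ≈ 1416.

1416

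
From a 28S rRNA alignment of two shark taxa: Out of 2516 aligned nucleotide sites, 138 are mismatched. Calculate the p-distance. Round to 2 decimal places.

p = 138/2516 = 0.054848… ≈ 0.05 (to 2 d.p.).

0.05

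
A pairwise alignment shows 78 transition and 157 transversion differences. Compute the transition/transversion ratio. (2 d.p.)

R = 78/157 = 0.496815… ≈ 0.50 (to 2 d.p.).

0.50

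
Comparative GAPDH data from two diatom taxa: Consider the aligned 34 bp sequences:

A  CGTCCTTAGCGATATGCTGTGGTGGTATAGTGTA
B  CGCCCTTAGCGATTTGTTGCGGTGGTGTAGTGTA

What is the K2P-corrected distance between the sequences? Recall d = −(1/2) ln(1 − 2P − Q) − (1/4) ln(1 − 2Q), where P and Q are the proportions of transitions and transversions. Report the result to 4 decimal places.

0.1689

Of 34 sites, 4 differences are transitions and 1 are transversions, so P = 4/34 ≈ 0.117647 and Q = 1/34 ≈ 0.029412.
Under the Kimura two-parameter model, d = −½ ln(1 − 2P − Q) − ¼ ln(1 − 2Q).
1 − 2P − Q = 0.735294, giving −½ ln(0.735294) = 0.153742.
1 − 2Q = 0.941176, giving −¼ ln(0.941176) = 0.015156.
d = 0.153742 + 0.015156 = 0.168898.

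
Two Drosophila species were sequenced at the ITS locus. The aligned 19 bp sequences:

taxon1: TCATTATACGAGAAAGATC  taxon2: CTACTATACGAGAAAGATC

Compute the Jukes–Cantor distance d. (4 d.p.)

The sequences differ at 3 of 19 sites (1, 2, 4), so p = 3/19 ≈ 0.157895.
d = −(3/4) ln(1 − 4p/3) = −0.75 ln(1 − 0.210527) = −0.75 ln(0.789473)
  = −0.75 × (-0.236390) = 0.177293 substitutions/site.

0.1773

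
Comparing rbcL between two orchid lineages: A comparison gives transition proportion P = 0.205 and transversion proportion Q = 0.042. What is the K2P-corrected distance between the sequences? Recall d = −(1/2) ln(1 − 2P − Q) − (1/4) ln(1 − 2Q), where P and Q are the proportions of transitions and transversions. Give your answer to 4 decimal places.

Under the Kimura two-parameter model, d = −½ ln(1 − 2P − Q) − ¼ ln(1 − 2Q).
1 − 2P − Q = 0.548, giving −½ ln(0.548) = 0.300740.
1 − 2Q = 0.916, giving −¼ ln(0.916) = 0.021935.
d = 0.300740 + 0.021935 = 0.322675.

0.3227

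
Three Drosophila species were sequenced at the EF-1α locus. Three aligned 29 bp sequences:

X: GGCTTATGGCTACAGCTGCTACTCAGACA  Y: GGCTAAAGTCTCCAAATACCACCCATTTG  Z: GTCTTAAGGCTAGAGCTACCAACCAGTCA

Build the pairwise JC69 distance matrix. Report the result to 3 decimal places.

d(X,Y) = 0.683, d(X,Z) = 0.344, d(Y,Z) = 0.529

X–Y: 13/29 sites differ → p ≈ 0.448276, d = −0.75 ln(1 − 0.597701) = 0.682920 ≈ 0.683.
X–Z: 8/29 sites differ → p ≈ 0.275862, d = −0.75 ln(1 − 0.367816) = 0.343931 ≈ 0.344.
Y–Z: 11/29 sites differ → p ≈ 0.37931, d = −0.75 ln(1 − 0.505747) = 0.528531 ≈ 0.529.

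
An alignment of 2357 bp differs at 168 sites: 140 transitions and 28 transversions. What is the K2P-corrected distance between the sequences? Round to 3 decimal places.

0.076

P = 140/2357 ≈ 0.059398 and Q = 28/2357 ≈ 0.01188.
Under the Kimura two-parameter model, d = −½ ln(1 − 2P − Q) − ¼ ln(1 − 2Q).
1 − 2P − Q = 0.869324, giving −½ ln(0.869324) = 0.070020.
1 − 2Q = 0.97624, giving −¼ ln(0.97624) = 0.006012.
d = 0.070020 + 0.006012 = 0.076032.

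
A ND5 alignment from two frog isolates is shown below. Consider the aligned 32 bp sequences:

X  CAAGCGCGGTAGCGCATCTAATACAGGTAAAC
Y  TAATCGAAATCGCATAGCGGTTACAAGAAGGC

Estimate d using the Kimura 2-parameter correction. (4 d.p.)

Of 32 sites, 9 differences are transitions and 7 are transversions, so P = 9/32 = 0.28125 and Q = 7/32 = 0.21875.
Under the Kimura two-parameter model, d = −½ ln(1 − 2P − Q) − ¼ ln(1 − 2Q).
1 − 2P − Q = 0.21875, giving −½ ln(0.21875) = 0.759913.
1 − 2Q = 0.5625, giving −¼ ln(0.5625) = 0.143841.
d = 0.759913 + 0.143841 = 0.903754.

0.9038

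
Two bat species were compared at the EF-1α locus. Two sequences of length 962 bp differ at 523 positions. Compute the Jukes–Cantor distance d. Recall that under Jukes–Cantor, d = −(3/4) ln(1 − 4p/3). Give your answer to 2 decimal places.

0.97

p = 523/962 ≈ 0.543659.
d = −(3/4) ln(1 − 4p/3) = −0.75 ln(1 − 0.724879) = −0.75 ln(0.275121)
  = −0.75 × (-1.290544) = 0.967908 substitutions/site.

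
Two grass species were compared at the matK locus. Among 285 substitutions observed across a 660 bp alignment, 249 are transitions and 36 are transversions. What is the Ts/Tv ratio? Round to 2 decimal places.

6.92

R = 249/36 = 6.916666… ≈ 6.92 (to 2 d.p.).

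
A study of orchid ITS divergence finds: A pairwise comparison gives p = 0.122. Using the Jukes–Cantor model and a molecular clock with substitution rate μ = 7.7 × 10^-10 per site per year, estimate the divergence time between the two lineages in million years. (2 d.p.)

86.46

d = −(3/4) ln(1 − 4p/3) = −0.75 ln(1 − 0.162667) = −0.75 ln(0.837333)
  = −0.75 × (-0.177533) = 0.133150 substitutions/site.
Under a molecular clock d = 2μt, so t = d/(2μ) = 0.133150 / (2 × 7.7 × 10^-10) = 86.46 million years.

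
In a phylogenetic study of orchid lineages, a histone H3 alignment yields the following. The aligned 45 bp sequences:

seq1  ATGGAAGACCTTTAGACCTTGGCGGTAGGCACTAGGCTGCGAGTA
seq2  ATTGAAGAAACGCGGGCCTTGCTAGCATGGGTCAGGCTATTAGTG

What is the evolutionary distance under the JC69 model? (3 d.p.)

The sequences differ at 21 of 45 sites, so p = 21/45 ≈ 0.466667.
d = −(3/4) ln(1 − 4p/3) = −0.75 ln(1 − 0.622223) = −0.75 ln(0.377777)
  = −0.75 × (-0.973451) = 0.730088 substitutions/site.

0.730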